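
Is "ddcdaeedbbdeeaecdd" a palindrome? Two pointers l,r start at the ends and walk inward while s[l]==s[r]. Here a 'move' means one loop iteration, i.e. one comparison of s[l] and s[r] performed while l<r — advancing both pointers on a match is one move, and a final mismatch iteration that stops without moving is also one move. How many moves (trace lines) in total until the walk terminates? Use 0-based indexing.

4 moves

l=0 r=17: 'd'=='d', l++,r--
l=1 r=16: 'd'=='d', l++,r--
l=2 r=15: 'c'=='c', l++,r--
l=3 r=14: 'd'!='e', stop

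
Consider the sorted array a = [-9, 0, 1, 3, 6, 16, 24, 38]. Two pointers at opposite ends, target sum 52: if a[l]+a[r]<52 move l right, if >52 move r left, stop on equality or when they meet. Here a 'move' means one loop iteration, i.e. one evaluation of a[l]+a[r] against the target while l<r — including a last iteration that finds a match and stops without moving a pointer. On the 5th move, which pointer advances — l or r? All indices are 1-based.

l=1 r=8: -9+38=29 <52, l++
l=2 r=8: 0+38=38 <52, l++
l=3 r=8: 1+38=39 <52, l++
l=4 r=8: 3+38=41 <52, l++
l=5 r=8: 6+38=44 <52, l++

l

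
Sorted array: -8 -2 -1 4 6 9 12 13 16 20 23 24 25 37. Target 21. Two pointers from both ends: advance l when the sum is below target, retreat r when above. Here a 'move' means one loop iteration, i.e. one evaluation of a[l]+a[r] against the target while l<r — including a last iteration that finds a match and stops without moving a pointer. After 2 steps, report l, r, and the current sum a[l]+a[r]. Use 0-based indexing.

l=1, r=12, sum=23

l=0 r=13: -8+37=29 >21, r--
l=0 r=12: -8+25=17 <21, l++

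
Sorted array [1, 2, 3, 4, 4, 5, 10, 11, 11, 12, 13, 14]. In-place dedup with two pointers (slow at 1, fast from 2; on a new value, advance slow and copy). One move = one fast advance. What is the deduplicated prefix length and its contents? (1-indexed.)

length 10; prefix = [1, 2, 3, 4, 5, 10, 11, 12, 13, 14]

(s=1,f=2) a[fast]=2≠a[slow]=1 write a[2]=2 → slow++,fast++
(s=2,f=3) a[fast]=3≠a[slow]=2 write a[3]=3 → slow++,fast++
(s=3,f=4) a[fast]=4≠a[slow]=3 write a[4]=4 → slow++,fast++
(s=4,f=5) a[fast]=4=a[slow] dup → fast++
(s=4,f=6) a[fast]=5≠a[slow]=4 write a[5]=5 → slow++,fast++
(s=5,f=7) a[fast]=10≠a[slow]=5 write a[6]=10 → slow++,fast++
(s=6,f=8) a[fast]=11≠a[slow]=10 write a[7]=11 → slow++,fast++
(s=7,f=9) a[fast]=11=a[slow] dup → fast++
(s=7,f=10) a[fast]=12≠a[slow]=11 write a[8]=12 → slow++,fast++
(s=8,f=11) a[fast]=13≠a[slow]=12 write a[9]=13 → slow++,fast++
(s=9,f=12) a[fast]=14≠a[slow]=13 write a[10]=14 → slow++,fast++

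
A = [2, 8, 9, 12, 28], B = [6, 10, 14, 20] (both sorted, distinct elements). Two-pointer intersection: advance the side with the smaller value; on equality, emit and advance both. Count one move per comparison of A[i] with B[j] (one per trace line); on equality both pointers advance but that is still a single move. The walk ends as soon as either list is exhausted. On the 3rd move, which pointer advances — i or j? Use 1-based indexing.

i=1 j=1: 2<6, i++
i=2 j=1: 8>6, j++
i=2 j=2: 8<10, i++

i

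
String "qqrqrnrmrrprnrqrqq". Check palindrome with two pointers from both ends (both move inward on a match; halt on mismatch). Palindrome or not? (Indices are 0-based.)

not a palindrome (mismatch at 7,10)

l=0 r=17: 'q'=='q', l++,r--
l=1 r=16: 'q'=='q', l++,r--
l=2 r=15: 'r'=='r', l++,r--
l=3 r=14: 'q'=='q', l++,r--
l=4 r=13: 'r'=='r', l++,r--
l=5 r=12: 'n'=='n', l++,r--
l=6 r=11: 'r'=='r', l++,r--
l=7 r=10: 'm'!='p', stop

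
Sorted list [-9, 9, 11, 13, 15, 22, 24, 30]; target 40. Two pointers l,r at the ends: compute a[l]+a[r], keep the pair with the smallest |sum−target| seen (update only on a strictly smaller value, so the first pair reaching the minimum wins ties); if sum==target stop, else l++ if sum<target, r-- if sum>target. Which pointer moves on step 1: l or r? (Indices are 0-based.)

l

l=0 r=7: -9+30=21 d=19 *, l++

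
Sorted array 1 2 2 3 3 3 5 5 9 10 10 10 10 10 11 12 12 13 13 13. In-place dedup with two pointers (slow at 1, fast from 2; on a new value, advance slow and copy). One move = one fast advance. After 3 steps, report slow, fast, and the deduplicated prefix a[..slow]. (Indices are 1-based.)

slow=3, fast=5, prefix=[1, 2, 3]

slow=1 fast=2: a[fast]=2≠a[slow]=1 write a[2]=2, slow++,fast++
slow=2 fast=3: a[fast]=2=a[slow] dup, fast++
slow=2 fast=4: a[fast]=3≠a[slow]=2 write a[3]=3, slow++,fast++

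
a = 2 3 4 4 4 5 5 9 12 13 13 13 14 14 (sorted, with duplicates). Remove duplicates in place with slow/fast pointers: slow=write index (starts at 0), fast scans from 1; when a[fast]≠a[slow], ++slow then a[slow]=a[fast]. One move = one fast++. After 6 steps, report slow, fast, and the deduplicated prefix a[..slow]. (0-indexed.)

(s=0,f=1) a[fast]=3≠a[slow]=2 write a[1]=3 → slow++,fast++
(s=1,f=2) a[fast]=4≠a[slow]=3 write a[2]=4 → slow++,fast++
(s=2,f=3) a[fast]=4=a[slow] dup → fast++
(s=2,f=4) a[fast]=4=a[slow] dup → fast++
(s=2,f=5) a[fast]=5≠a[slow]=4 write a[3]=5 → slow++,fast++
(s=3,f=6) a[fast]=5=a[slow] dup → fast++

slow=3, fast=7, prefix=[2, 3, 4, 5]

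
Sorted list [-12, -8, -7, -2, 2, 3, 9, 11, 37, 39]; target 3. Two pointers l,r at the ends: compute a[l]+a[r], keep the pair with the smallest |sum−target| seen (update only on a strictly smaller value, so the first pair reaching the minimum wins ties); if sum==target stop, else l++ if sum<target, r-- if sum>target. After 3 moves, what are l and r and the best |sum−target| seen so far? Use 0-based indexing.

l=0 r=9: -12+39=27 d=24 *, r--
l=0 r=8: -12+37=25 d=22 *, r--
l=0 r=7: -12+11=-1 d=4 *, l++

l=1, r=7, best |Δ|=4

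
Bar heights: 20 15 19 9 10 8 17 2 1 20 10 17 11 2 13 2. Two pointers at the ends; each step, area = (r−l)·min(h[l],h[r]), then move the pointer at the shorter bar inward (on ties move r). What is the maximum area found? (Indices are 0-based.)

max area = 187

[0,15] min(20,2)*15=30 best=30 * → r--
[0,14] min(20,13)*14=182 best=182 * → r--
[0,13] min(20,2)*13=26 best=182 → r--
[0,12] min(20,11)*12=132 best=182 → r--
[0,11] min(20,17)*11=187 best=187 * → r--
[0,10] min(20,10)*10=100 best=187 → r--
[0,9] min(20,20)*9=180 best=187 → r--
[0,8] min(20,1)*8=8 best=187 → r--
[0,7] min(20,2)*7=14 best=187 → r--
[0,6] min(20,17)*6=102 best=187 → r--
[0,5] min(20,8)*5=40 best=187 → r--
[0,4] min(20,10)*4=40 best=187 → r--
[0,3] min(20,9)*3=27 best=187 → r--
[0,2] min(20,19)*2=38 best=187 → r--
[0,1] min(20,15)*1=15 best=187 → r--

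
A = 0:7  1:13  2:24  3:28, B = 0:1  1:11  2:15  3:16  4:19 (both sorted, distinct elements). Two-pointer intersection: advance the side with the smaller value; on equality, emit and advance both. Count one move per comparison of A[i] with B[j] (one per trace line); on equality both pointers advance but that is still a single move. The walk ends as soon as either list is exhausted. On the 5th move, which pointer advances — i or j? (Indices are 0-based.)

j

[i=0,j=0] 7>1 → j++
[i=0,j=1] 7<11 → i++
[i=1,j=1] 13>11 → j++
[i=1,j=2] 13<15 → i++
[i=2,j=2] 24>15 → j++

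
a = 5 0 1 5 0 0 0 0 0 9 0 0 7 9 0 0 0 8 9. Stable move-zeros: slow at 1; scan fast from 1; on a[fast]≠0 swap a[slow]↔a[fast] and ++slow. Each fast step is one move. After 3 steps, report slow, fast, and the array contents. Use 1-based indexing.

slow=1 fast=1: a[fast]=5≠0 swap→a[1]=5, slow++,fast++
slow=2 fast=2: a[fast]=0, fast++
slow=2 fast=3: a[fast]=1≠0 swap→a[2]=1, slow++,fast++

slow=3, fast=4, a=[5, 1, 0, 5, 0, 0, 0, 0, 0, 9, 0, 0, 7, 9, 0, 0, 0, 8, 9]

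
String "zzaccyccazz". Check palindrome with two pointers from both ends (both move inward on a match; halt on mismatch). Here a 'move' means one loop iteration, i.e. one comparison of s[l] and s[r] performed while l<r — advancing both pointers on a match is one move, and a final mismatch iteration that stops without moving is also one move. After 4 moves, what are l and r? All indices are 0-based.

l=0 r=10: 'z'=='z', l++,r--
l=1 r=9: 'z'=='z', l++,r--
l=2 r=8: 'a'=='a', l++,r--
l=3 r=7: 'c'=='c', l++,r--

l=4, r=6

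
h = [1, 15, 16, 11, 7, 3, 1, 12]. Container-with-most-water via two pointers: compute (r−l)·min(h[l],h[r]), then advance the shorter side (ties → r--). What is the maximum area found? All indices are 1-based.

max area = 72

[1,8] min(1,12)*7=7 best=7 * → l++
[2,8] min(15,12)*6=72 best=72 * → r--
[2,7] min(15,1)*5=5 best=72 → r--
[2,6] min(15,3)*4=12 best=72 → r--
[2,5] min(15,7)*3=21 best=72 → r--
[2,4] min(15,11)*2=22 best=72 → r--
[2,3] min(15,16)*1=15 best=72 → l++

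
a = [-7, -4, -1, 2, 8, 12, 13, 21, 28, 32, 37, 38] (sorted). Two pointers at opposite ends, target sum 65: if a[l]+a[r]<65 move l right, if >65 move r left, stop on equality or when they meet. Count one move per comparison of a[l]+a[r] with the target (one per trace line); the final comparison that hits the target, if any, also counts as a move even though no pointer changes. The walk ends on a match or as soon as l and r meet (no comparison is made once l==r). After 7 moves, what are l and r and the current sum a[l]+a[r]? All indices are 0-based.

[0,11] -7+38=31 <65 → l++
[1,11] -4+38=34 <65 → l++
[2,11] -1+38=37 <65 → l++
[3,11] 2+38=40 <65 → l++
[4,11] 8+38=46 <65 → l++
[5,11] 12+38=50 <65 → l++
[6,11] 13+38=51 <65 → l++

l=7, r=11, sum=59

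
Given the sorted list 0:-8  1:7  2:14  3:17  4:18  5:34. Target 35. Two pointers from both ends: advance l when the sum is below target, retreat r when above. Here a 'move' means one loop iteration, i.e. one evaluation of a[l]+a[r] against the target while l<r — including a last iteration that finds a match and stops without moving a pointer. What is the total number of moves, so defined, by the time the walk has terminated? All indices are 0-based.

l=0 r=5: -8+34=26 <35, l++
l=1 r=5: 7+34=41 >35, r--
l=1 r=4: 7+18=25 <35, l++
l=2 r=4: 14+18=32 <35, l++
l=3 r=4: 17+18=35, found

5 moves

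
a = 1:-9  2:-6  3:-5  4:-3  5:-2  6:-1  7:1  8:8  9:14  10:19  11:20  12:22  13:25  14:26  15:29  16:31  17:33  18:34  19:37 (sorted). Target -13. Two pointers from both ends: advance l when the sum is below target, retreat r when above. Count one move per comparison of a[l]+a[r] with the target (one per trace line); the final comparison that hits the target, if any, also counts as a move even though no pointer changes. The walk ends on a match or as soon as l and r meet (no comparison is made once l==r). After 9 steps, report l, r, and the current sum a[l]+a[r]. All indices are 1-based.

l=1 r=19: -9+37=28 >-13, r--
l=1 r=18: -9+34=25 >-13, r--
l=1 r=17: -9+33=24 >-13, r--
l=1 r=16: -9+31=22 >-13, r--
l=1 r=15: -9+29=20 >-13, r--
l=1 r=14: -9+26=17 >-13, r--
l=1 r=13: -9+25=16 >-13, r--
l=1 r=12: -9+22=13 >-13, r--
l=1 r=11: -9+20=11 >-13, r--

l=1, r=10, sum=10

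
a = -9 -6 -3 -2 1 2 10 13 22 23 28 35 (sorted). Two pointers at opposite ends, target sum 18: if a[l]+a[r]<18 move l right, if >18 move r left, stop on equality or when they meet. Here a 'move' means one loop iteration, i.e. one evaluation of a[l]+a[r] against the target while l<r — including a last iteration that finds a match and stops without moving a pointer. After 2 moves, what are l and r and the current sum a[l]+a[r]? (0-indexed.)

l=0, r=9, sum=14

[0,11] -9+35=26 >18 → r--
[0,10] -9+28=19 >18 → r--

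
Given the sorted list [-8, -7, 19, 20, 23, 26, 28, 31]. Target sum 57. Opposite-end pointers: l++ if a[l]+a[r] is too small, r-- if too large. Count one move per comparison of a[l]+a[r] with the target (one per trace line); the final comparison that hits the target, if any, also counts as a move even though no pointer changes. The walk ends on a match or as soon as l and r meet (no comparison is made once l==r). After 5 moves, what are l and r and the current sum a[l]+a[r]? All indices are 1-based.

l=6, r=8, sum=57

l=1 r=8: -8+31=23 <57, l++
l=2 r=8: -7+31=24 <57, l++
l=3 r=8: 19+31=50 <57, l++
l=4 r=8: 20+31=51 <57, l++
l=5 r=8: 23+31=54 <57, l++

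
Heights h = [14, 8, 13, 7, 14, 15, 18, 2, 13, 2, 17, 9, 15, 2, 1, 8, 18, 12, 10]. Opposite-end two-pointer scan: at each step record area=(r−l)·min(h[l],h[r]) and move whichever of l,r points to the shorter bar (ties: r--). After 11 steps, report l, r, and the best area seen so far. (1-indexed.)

l=7, r=14, best area=224

l=1 r=19: min(14,10)*18=180 best=180 *, r--
l=1 r=18: min(14,12)*17=204 best=204 *, r--
l=1 r=17: min(14,18)*16=224 best=224 *, l++
l=2 r=17: min(8,18)*15=120 best=224, l++
l=3 r=17: min(13,18)*14=182 best=224, l++
l=4 r=17: min(7,18)*13=91 best=224, l++
l=5 r=17: min(14,18)*12=168 best=224, l++
l=6 r=17: min(15,18)*11=165 best=224, l++
l=7 r=17: min(18,18)*10=180 best=224, r--
l=7 r=16: min(18,8)*9=72 best=224, r--
l=7 r=15: min(18,1)*8=8 best=224, r--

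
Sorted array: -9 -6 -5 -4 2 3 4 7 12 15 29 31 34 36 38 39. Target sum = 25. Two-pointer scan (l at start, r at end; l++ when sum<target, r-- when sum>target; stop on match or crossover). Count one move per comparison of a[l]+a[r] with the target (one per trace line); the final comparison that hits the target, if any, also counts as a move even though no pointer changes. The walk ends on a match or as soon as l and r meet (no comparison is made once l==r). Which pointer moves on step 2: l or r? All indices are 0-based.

l=0 r=15: -9+39=30 >25, r--
l=0 r=14: -9+38=29 >25, r--

r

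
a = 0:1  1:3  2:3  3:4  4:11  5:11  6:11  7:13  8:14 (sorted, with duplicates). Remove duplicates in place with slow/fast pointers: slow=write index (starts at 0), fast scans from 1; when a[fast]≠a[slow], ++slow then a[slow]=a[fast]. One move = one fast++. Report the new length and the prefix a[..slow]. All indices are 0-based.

slow=0 fast=1: a[fast]=3≠a[slow]=1 write a[1]=3, slow++,fast++
slow=1 fast=2: a[fast]=3=a[slow] dup, fast++
slow=1 fast=3: a[fast]=4≠a[slow]=3 write a[2]=4, slow++,fast++
slow=2 fast=4: a[fast]=11≠a[slow]=4 write a[3]=11, slow++,fast++
slow=3 fast=5: a[fast]=11=a[slow] dup, fast++
slow=3 fast=6: a[fast]=11=a[slow] dup, fast++
slow=3 fast=7: a[fast]=13≠a[slow]=11 write a[4]=13, slow++,fast++
slow=4 fast=8: a[fast]=14≠a[slow]=13 write a[5]=14, slow++,fast++

length 6; prefix = [1, 3, 4, 11, 13, 14]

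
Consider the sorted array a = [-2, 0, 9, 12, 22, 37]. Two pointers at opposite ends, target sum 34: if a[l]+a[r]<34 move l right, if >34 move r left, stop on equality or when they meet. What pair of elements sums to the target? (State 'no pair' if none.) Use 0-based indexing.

[0,5] -2+37=35 >34 → r--
[0,4] -2+22=20 <34 → l++
[1,4] 0+22=22 <34 → l++
[2,4] 9+22=31 <34 → l++
[3,4] 12+22=34 → found

(12, 22)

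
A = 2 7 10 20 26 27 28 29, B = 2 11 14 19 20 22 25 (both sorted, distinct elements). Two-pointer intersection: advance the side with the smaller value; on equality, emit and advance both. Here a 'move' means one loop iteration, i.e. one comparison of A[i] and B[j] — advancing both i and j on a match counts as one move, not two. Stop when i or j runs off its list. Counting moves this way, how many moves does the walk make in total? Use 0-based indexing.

i=0 j=0: 2==2 emit, i++,j++
i=1 j=1: 7<11, i++
i=2 j=1: 10<11, i++
i=3 j=1: 20>11, j++
i=3 j=2: 20>14, j++
i=3 j=3: 20>19, j++
i=3 j=4: 20==20 emit, i++,j++
i=4 j=5: 26>22, j++
i=4 j=6: 26>25, j++

9 moves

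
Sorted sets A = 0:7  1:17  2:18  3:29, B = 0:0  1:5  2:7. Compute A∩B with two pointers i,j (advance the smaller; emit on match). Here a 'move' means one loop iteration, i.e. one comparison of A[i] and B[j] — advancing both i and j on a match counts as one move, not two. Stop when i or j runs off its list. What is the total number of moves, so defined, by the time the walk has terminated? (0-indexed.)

[i=0,j=0] 7>0 → j++
[i=0,j=1] 7>5 → j++
[i=0,j=2] 7==7 emit → i++,j++

3 moves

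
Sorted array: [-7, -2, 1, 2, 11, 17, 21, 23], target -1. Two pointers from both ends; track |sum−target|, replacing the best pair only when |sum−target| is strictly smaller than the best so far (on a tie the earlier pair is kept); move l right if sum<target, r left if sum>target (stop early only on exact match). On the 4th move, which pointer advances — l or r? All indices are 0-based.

[0,7] -7+23=16 d=17 * → r--
[0,6] -7+21=14 d=15 * → r--
[0,5] -7+17=10 d=11 * → r--
[0,4] -7+11=4 d=5 * → r--

r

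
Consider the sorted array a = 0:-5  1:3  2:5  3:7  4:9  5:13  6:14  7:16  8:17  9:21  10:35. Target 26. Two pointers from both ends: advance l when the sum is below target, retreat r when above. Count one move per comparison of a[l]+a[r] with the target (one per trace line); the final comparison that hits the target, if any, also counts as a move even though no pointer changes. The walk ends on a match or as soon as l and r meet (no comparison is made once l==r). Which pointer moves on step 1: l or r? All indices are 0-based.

r

l=0 r=10: -5+35=30 >26, r--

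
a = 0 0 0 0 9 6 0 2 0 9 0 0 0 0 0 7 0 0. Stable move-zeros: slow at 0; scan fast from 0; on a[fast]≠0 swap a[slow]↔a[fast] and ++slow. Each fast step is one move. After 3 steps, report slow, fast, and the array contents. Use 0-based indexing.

slow=0, fast=3, a=[0, 0, 0, 0, 9, 6, 0, 2, 0, 9, 0, 0, 0, 0, 0, 7, 0, 0]

(s=0,f=0) a[fast]=0 → fast++
(s=0,f=1) a[fast]=0 → fast++
(s=0,f=2) a[fast]=0 → fast++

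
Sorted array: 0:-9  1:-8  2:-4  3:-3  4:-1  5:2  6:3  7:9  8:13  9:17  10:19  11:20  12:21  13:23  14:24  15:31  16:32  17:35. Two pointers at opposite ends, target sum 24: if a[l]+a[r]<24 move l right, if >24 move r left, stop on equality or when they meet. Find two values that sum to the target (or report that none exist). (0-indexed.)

[0,17] -9+35=26 >24 → r--
[0,16] -9+32=23 <24 → l++
[1,16] -8+32=24 → found

(-8, 32)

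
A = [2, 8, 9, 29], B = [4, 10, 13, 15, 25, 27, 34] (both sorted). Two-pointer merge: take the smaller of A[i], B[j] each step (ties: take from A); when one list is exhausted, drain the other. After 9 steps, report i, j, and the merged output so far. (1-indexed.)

i=4, j=7, merged so far=[2, 4, 8, 9, 10, 13, 15, 25, 27]

i=1 j=1: A[i]=2<=B[j]=4 take 2, i++
i=2 j=1: A[i]=8>B[j]=4 take 4, j++
i=2 j=2: A[i]=8<=B[j]=10 take 8, i++
i=3 j=2: A[i]=9<=B[j]=10 take 9, i++
i=4 j=2: A[i]=29>B[j]=10 take 10, j++
i=4 j=3: A[i]=29>B[j]=13 take 13, j++
i=4 j=4: A[i]=29>B[j]=15 take 15, j++
i=4 j=5: A[i]=29>B[j]=25 take 25, j++
i=4 j=6: A[i]=29>B[j]=27 take 27, j++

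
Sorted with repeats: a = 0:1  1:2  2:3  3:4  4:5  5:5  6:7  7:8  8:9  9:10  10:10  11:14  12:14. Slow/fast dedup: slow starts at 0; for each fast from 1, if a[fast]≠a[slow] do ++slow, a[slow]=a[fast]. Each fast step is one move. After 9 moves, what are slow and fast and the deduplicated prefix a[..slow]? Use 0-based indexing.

slow=0 fast=1: a[fast]=2≠a[slow]=1 write a[1]=2, slow++,fast++
slow=1 fast=2: a[fast]=3≠a[slow]=2 write a[2]=3, slow++,fast++
slow=2 fast=3: a[fast]=4≠a[slow]=3 write a[3]=4, slow++,fast++
slow=3 fast=4: a[fast]=5≠a[slow]=4 write a[4]=5, slow++,fast++
slow=4 fast=5: a[fast]=5=a[slow] dup, fast++
slow=4 fast=6: a[fast]=7≠a[slow]=5 write a[5]=7, slow++,fast++
slow=5 fast=7: a[fast]=8≠a[slow]=7 write a[6]=8, slow++,fast++
slow=6 fast=8: a[fast]=9≠a[slow]=8 write a[7]=9, slow++,fast++
slow=7 fast=9: a[fast]=10≠a[slow]=9 write a[8]=10, slow++,fast++

slow=8, fast=10, prefix=[1, 2, 3, 4, 5, 7, 8, 9, 10]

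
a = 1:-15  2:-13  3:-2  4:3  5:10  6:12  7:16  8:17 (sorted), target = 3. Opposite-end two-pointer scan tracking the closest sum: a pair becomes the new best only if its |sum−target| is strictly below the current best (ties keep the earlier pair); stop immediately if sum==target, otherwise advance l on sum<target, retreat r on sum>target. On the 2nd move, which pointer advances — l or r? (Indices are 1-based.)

r

l=1 r=8: -15+17=2 d=1 *, l++
l=2 r=8: -13+17=4 d=1, r--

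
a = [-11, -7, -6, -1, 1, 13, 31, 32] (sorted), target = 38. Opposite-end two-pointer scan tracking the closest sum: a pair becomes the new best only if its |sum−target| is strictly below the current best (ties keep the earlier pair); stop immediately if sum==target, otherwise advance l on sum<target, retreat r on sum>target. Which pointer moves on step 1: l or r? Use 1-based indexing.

[1,8] -11+32=21 d=17 * → l++

l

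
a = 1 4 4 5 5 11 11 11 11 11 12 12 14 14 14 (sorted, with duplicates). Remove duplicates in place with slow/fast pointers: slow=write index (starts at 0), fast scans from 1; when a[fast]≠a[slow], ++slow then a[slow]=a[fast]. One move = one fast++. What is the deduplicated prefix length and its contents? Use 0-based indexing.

(s=0,f=1) a[fast]=4≠a[slow]=1 write a[1]=4 → slow++,fast++
(s=1,f=2) a[fast]=4=a[slow] dup → fast++
(s=1,f=3) a[fast]=5≠a[slow]=4 write a[2]=5 → slow++,fast++
(s=2,f=4) a[fast]=5=a[slow] dup → fast++
(s=2,f=5) a[fast]=11≠a[slow]=5 write a[3]=11 → slow++,fast++
(s=3,f=6) a[fast]=11=a[slow] dup → fast++
(s=3,f=7) a[fast]=11=a[slow] dup → fast++
(s=3,f=8) a[fast]=11=a[slow] dup → fast++
(s=3,f=9) a[fast]=11=a[slow] dup → fast++
(s=3,f=10) a[fast]=12≠a[slow]=11 write a[4]=12 → slow++,fast++
(s=4,f=11) a[fast]=12=a[slow] dup → fast++
(s=4,f=12) a[fast]=14≠a[slow]=12 write a[5]=14 → slow++,fast++
(s=5,f=13) a[fast]=14=a[slow] dup → fast++
(s=5,f=14) a[fast]=14=a[slow] dup → fast++

length 6; prefix = [1, 4, 5, 11, 12, 14]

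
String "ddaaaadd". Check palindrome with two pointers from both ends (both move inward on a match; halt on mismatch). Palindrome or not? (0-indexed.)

palindrome

l=0 r=7: 'd'=='d', l++,r--
l=1 r=6: 'd'=='d', l++,r--
l=2 r=5: 'a'=='a', l++,r--
l=3 r=4: 'a'=='a', l++,r--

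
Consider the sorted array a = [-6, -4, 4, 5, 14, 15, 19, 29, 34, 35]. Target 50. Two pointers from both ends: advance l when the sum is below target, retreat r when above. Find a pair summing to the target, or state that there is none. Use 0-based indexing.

[0,9] -6+35=29 <50 → l++
[1,9] -4+35=31 <50 → l++
[2,9] 4+35=39 <50 → l++
[3,9] 5+35=40 <50 → l++
[4,9] 14+35=49 <50 → l++
[5,9] 15+35=50 → found

(15, 35)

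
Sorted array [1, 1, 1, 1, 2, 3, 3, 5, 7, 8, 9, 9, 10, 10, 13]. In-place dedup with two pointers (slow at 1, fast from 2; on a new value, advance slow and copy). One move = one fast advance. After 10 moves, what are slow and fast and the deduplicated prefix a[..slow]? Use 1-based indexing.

(s=1,f=2) a[fast]=1=a[slow] dup → fast++
(s=1,f=3) a[fast]=1=a[slow] dup → fast++
(s=1,f=4) a[fast]=1=a[slow] dup → fast++
(s=1,f=5) a[fast]=2≠a[slow]=1 write a[2]=2 → slow++,fast++
(s=2,f=6) a[fast]=3≠a[slow]=2 write a[3]=3 → slow++,fast++
(s=3,f=7) a[fast]=3=a[slow] dup → fast++
(s=3,f=8) a[fast]=5≠a[slow]=3 write a[4]=5 → slow++,fast++
(s=4,f=9) a[fast]=7≠a[slow]=5 write a[5]=7 → slow++,fast++
(s=5,f=10) a[fast]=8≠a[slow]=7 write a[6]=8 → slow++,fast++
(s=6,f=11) a[fast]=9≠a[slow]=8 write a[7]=9 → slow++,fast++

slow=7, fast=12, prefix=[1, 2, 3, 5, 7, 8, 9]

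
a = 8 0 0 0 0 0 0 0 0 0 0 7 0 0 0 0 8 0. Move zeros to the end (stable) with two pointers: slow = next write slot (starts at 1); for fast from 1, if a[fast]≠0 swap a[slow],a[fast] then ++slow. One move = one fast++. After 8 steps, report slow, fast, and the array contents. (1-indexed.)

slow=2, fast=9, a=[8, 0, 0, 0, 0, 0, 0, 0, 0, 0, 0, 7, 0, 0, 0, 0, 8, 0]

slow=1 fast=1: a[fast]=8≠0 swap→a[1]=8, slow++,fast++
slow=2 fast=2: a[fast]=0, fast++
slow=2 fast=3: a[fast]=0, fast++
slow=2 fast=4: a[fast]=0, fast++
slow=2 fast=5: a[fast]=0, fast++
slow=2 fast=6: a[fast]=0, fast++
slow=2 fast=7: a[fast]=0, fast++
slow=2 fast=8: a[fast]=0, fast++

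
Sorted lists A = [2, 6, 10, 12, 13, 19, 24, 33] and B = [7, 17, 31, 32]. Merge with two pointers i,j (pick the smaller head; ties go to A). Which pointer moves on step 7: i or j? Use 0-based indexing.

j

i=0 j=0: A[i]=2<=B[j]=7 take 2, i++
i=1 j=0: A[i]=6<=B[j]=7 take 6, i++
i=2 j=0: A[i]=10>B[j]=7 take 7, j++
i=2 j=1: A[i]=10<=B[j]=17 take 10, i++
i=3 j=1: A[i]=12<=B[j]=17 take 12, i++
i=4 j=1: A[i]=13<=B[j]=17 take 13, i++
i=5 j=1: A[i]=19>B[j]=17 take 17, j++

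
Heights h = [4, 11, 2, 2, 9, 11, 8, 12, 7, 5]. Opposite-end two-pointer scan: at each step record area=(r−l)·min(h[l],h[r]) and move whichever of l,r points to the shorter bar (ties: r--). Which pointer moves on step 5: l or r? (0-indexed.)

[0,9] min(4,5)*9=36 best=36 * → l++
[1,9] min(11,5)*8=40 best=40 * → r--
[1,8] min(11,7)*7=49 best=49 * → r--
[1,7] min(11,12)*6=66 best=66 * → l++
[2,7] min(2,12)*5=10 best=66 → l++

l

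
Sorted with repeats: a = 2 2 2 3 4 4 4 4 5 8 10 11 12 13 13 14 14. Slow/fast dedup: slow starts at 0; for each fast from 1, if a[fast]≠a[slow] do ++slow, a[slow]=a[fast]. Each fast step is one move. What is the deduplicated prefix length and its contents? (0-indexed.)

length 10; prefix = [2, 3, 4, 5, 8, 10, 11, 12, 13, 14]

slow=0 fast=1: a[fast]=2=a[slow] dup, fast++
slow=0 fast=2: a[fast]=2=a[slow] dup, fast++
slow=0 fast=3: a[fast]=3≠a[slow]=2 write a[1]=3, slow++,fast++
slow=1 fast=4: a[fast]=4≠a[slow]=3 write a[2]=4, slow++,fast++
slow=2 fast=5: a[fast]=4=a[slow] dup, fast++
slow=2 fast=6: a[fast]=4=a[slow] dup, fast++
slow=2 fast=7: a[fast]=4=a[slow] dup, fast++
slow=2 fast=8: a[fast]=5≠a[slow]=4 write a[3]=5, slow++,fast++
slow=3 fast=9: a[fast]=8≠a[slow]=5 write a[4]=8, slow++,fast++
slow=4 fast=10: a[fast]=10≠a[slow]=8 write a[5]=10, slow++,fast++
slow=5 fast=11: a[fast]=11≠a[slow]=10 write a[6]=11, slow++,fast++
slow=6 fast=12: a[fast]=12≠a[slow]=11 write a[7]=12, slow++,fast++
slow=7 fast=13: a[fast]=13≠a[slow]=12 write a[8]=13, slow++,fast++
slow=8 fast=14: a[fast]=13=a[slow] dup, fast++
slow=8 fast=15: a[fast]=14≠a[slow]=13 write a[9]=14, slow++,fast++
slow=9 fast=16: a[fast]=14=a[slow] dup, fast++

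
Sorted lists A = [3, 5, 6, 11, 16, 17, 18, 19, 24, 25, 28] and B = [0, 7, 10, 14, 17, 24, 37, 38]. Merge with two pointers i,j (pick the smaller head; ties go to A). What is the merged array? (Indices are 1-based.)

[0, 3, 5, 6, 7, 10, 11, 14, 16, 17, 17, 18, 19, 24, 24, 25, 28, 37, 38]

[i=1,j=1] A[i]=3>B[j]=0 take 0 → j++
[i=1,j=2] A[i]=3<=B[j]=7 take 3 → i++
[i=2,j=2] A[i]=5<=B[j]=7 take 5 → i++
[i=3,j=2] A[i]=6<=B[j]=7 take 6 → i++
[i=4,j=2] A[i]=11>B[j]=7 take 7 → j++
[i=4,j=3] A[i]=11>B[j]=10 take 10 → j++
[i=4,j=4] A[i]=11<=B[j]=14 take 11 → i++
[i=5,j=4] A[i]=16>B[j]=14 take 14 → j++
[i=5,j=5] A[i]=16<=B[j]=17 take 16 → i++
[i=6,j=5] A[i]=17<=B[j]=17 take 17 → i++
[i=7,j=5] A[i]=18>B[j]=17 take 17 → j++
[i=7,j=6] A[i]=18<=B[j]=24 take 18 → i++
[i=8,j=6] A[i]=19<=B[j]=24 take 19 → i++
[i=9,j=6] A[i]=24<=B[j]=24 take 24 → i++
[i=10,j=6] A[i]=25>B[j]=24 take 24 → j++
[i=10,j=7] A[i]=25<=B[j]=37 take 25 → i++
[i=11,j=7] A[i]=28<=B[j]=37 take 28 → i++
[i=12,j=7] A done, take B[j]=37 → j++
[i=12,j=8] A done, take B[j]=38 → j++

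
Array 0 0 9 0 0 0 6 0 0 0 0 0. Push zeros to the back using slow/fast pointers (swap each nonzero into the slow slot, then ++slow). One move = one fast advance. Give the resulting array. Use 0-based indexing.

[9, 6, 0, 0, 0, 0, 0, 0, 0, 0, 0, 0]

(s=0,f=0) a[fast]=0 → fast++
(s=0,f=1) a[fast]=0 → fast++
(s=0,f=2) a[fast]=9≠0 swap→a[0]=9 → slow++,fast++
(s=1,f=3) a[fast]=0 → fast++
(s=1,f=4) a[fast]=0 → fast++
(s=1,f=5) a[fast]=0 → fast++
(s=1,f=6) a[fast]=6≠0 swap→a[1]=6 → slow++,fast++
(s=2,f=7) a[fast]=0 → fast++
(s=2,f=8) a[fast]=0 → fast++
(s=2,f=9) a[fast]=0 → fast++
(s=2,f=10) a[fast]=0 → fast++
(s=2,f=11) a[fast]=0 → fast++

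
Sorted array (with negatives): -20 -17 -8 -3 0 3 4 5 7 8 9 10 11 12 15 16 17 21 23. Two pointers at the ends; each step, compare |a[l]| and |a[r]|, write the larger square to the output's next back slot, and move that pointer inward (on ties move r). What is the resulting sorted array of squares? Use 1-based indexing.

l=1 r=19: |-20|<=|23| out[19]=529, r--
l=1 r=18: |-20|<=|21| out[18]=441, r--
l=1 r=17: |-20|>|17| out[17]=400, l++
l=2 r=17: |-17|<=|17| out[16]=289, r--
l=2 r=16: |-17|>|16| out[15]=289, l++
l=3 r=16: |-8|<=|16| out[14]=256, r--
l=3 r=15: |-8|<=|15| out[13]=225, r--
l=3 r=14: |-8|<=|12| out[12]=144, r--
l=3 r=13: |-8|<=|11| out[11]=121, r--
l=3 r=12: |-8|<=|10| out[10]=100, r--
l=3 r=11: |-8|<=|9| out[9]=81, r--
l=3 r=10: |-8|<=|8| out[8]=64, r--
l=3 r=9: |-8|>|7| out[7]=64, l++
l=4 r=9: |-3|<=|7| out[6]=49, r--
l=4 r=8: |-3|<=|5| out[5]=25, r--
l=4 r=7: |-3|<=|4| out[4]=16, r--
l=4 r=6: |-3|<=|3| out[3]=9, r--
l=4 r=5: |-3|>|0| out[2]=9, l++
l=5 r=5: |0|<=|0| out[1]=0, r--

[0, 9, 9, 16, 25, 49, 64, 64, 81, 100, 121, 144, 225, 256, 289, 289, 400, 441, 529]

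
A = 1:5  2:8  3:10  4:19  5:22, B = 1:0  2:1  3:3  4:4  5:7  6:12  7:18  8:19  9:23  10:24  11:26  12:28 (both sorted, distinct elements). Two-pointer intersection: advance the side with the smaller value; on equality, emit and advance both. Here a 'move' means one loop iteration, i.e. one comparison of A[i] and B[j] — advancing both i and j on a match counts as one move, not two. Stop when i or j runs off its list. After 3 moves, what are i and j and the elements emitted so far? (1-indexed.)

[i=1,j=1] 5>0 → j++
[i=1,j=2] 5>1 → j++
[i=1,j=3] 5>3 → j++

i=1, j=4, emitted=[]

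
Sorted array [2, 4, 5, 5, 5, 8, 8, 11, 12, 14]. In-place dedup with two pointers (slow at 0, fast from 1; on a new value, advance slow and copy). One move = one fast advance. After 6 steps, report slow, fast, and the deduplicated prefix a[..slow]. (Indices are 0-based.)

slow=3, fast=7, prefix=[2, 4, 5, 8]

(s=0,f=1) a[fast]=4≠a[slow]=2 write a[1]=4 → slow++,fast++
(s=1,f=2) a[fast]=5≠a[slow]=4 write a[2]=5 → slow++,fast++
(s=2,f=3) a[fast]=5=a[slow] dup → fast++
(s=2,f=4) a[fast]=5=a[slow] dup → fast++
(s=2,f=5) a[fast]=8≠a[slow]=5 write a[3]=8 → slow++,fast++
(s=3,f=6) a[fast]=8=a[slow] dup → fast++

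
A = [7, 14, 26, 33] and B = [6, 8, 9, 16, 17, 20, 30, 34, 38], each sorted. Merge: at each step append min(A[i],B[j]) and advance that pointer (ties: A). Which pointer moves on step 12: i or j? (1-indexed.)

i=1 j=1: A[i]=7>B[j]=6 take 6, j++
i=1 j=2: A[i]=7<=B[j]=8 take 7, i++
i=2 j=2: A[i]=14>B[j]=8 take 8, j++
i=2 j=3: A[i]=14>B[j]=9 take 9, j++
i=2 j=4: A[i]=14<=B[j]=16 take 14, i++
i=3 j=4: A[i]=26>B[j]=16 take 16, j++
i=3 j=5: A[i]=26>B[j]=17 take 17, j++
i=3 j=6: A[i]=26>B[j]=20 take 20, j++
i=3 j=7: A[i]=26<=B[j]=30 take 26, i++
i=4 j=7: A[i]=33>B[j]=30 take 30, j++
i=4 j=8: A[i]=33<=B[j]=34 take 33, i++
i=5 j=8: A done, take B[j]=34, j++

j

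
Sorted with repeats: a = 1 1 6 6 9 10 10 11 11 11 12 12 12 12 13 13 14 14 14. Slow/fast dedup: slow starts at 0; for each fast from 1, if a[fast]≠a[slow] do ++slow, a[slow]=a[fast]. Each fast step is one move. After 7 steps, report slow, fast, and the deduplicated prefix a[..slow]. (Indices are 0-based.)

slow=4, fast=8, prefix=[1, 6, 9, 10, 11]

(s=0,f=1) a[fast]=1=a[slow] dup → fast++
(s=0,f=2) a[fast]=6≠a[slow]=1 write a[1]=6 → slow++,fast++
(s=1,f=3) a[fast]=6=a[slow] dup → fast++
(s=1,f=4) a[fast]=9≠a[slow]=6 write a[2]=9 → slow++,fast++
(s=2,f=5) a[fast]=10≠a[slow]=9 write a[3]=10 → slow++,fast++
(s=3,f=6) a[fast]=10=a[slow] dup → fast++
(s=3,f=7) a[fast]=11≠a[slow]=10 write a[4]=11 → slow++,fast++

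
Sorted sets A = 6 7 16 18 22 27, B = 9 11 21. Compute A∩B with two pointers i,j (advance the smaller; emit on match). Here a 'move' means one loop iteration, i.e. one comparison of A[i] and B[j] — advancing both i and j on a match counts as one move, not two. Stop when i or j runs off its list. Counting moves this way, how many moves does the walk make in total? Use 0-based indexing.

[i=0,j=0] 6<9 → i++
[i=1,j=0] 7<9 → i++
[i=2,j=0] 16>9 → j++
[i=2,j=1] 16>11 → j++
[i=2,j=2] 16<21 → i++
[i=3,j=2] 18<21 → i++
[i=4,j=2] 22>21 → j++

7 moves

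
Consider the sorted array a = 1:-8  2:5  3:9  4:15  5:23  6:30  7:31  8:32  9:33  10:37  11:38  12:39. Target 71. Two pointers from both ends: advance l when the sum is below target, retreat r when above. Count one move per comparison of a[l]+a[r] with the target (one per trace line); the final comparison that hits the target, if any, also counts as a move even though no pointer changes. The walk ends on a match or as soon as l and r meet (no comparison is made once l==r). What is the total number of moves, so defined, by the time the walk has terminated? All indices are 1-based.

8 moves

[1,12] -8+39=31 <71 → l++
[2,12] 5+39=44 <71 → l++
[3,12] 9+39=48 <71 → l++
[4,12] 15+39=54 <71 → l++
[5,12] 23+39=62 <71 → l++
[6,12] 30+39=69 <71 → l++
[7,12] 31+39=70 <71 → l++
[8,12] 32+39=71 → found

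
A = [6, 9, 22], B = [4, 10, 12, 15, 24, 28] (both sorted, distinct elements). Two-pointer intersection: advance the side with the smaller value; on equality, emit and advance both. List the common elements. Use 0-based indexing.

[i=0,j=0] 6>4 → j++
[i=0,j=1] 6<10 → i++
[i=1,j=1] 9<10 → i++
[i=2,j=1] 22>10 → j++
[i=2,j=2] 22>12 → j++
[i=2,j=3] 22>15 → j++
[i=2,j=4] 22<24 → i++

intersection = []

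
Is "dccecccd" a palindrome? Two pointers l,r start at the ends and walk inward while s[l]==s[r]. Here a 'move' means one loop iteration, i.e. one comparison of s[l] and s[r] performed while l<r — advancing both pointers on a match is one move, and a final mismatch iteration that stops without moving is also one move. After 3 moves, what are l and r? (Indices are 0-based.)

[0,7] 'd'=='d' → l++,r--
[1,6] 'c'=='c' → l++,r--
[2,5] 'c'=='c' → l++,r--

l=3, r=4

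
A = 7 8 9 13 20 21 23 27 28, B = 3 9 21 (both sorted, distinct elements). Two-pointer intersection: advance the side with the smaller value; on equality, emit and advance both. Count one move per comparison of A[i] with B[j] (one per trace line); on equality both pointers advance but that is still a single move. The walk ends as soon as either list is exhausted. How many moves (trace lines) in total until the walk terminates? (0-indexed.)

7 moves

i=0 j=0: 7>3, j++
i=0 j=1: 7<9, i++
i=1 j=1: 8<9, i++
i=2 j=1: 9==9 emit, i++,j++
i=3 j=2: 13<21, i++
i=4 j=2: 20<21, i++
i=5 j=2: 21==21 emit, i++,j++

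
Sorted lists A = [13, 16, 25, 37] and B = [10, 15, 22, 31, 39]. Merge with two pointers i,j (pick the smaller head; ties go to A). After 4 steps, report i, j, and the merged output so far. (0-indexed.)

i=2, j=2, merged so far=[10, 13, 15, 16]

i=0 j=0: A[i]=13>B[j]=10 take 10, j++
i=0 j=1: A[i]=13<=B[j]=15 take 13, i++
i=1 j=1: A[i]=16>B[j]=15 take 15, j++
i=1 j=2: A[i]=16<=B[j]=22 take 16, i++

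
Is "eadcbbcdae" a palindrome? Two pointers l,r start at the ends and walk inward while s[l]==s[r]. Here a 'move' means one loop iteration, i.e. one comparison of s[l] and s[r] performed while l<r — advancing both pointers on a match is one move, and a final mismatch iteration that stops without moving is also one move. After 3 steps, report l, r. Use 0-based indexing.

l=0 r=9: 'e'=='e', l++,r--
l=1 r=8: 'a'=='a', l++,r--
l=2 r=7: 'd'=='d', l++,r--

l=3, r=6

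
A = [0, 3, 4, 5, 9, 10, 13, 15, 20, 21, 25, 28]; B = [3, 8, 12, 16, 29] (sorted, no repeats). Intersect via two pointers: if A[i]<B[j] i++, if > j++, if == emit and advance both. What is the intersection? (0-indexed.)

intersection = [3]

[i=0,j=0] 0<3 → i++
[i=1,j=0] 3==3 emit → i++,j++
[i=2,j=1] 4<8 → i++
[i=3,j=1] 5<8 → i++
[i=4,j=1] 9>8 → j++
[i=4,j=2] 9<12 → i++
[i=5,j=2] 10<12 → i++
[i=6,j=2] 13>12 → j++
[i=6,j=3] 13<16 → i++
[i=7,j=3] 15<16 → i++
[i=8,j=3] 20>16 → j++
[i=8,j=4] 20<29 → i++
[i=9,j=4] 21<29 → i++
[i=10,j=4] 25<29 → i++
[i=11,j=4] 28<29 → i++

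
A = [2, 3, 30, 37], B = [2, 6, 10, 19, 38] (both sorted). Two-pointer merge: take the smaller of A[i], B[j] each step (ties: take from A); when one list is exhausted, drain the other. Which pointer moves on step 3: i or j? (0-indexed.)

i=0 j=0: A[i]=2<=B[j]=2 take 2, i++
i=1 j=0: A[i]=3>B[j]=2 take 2, j++
i=1 j=1: A[i]=3<=B[j]=6 take 3, i++

i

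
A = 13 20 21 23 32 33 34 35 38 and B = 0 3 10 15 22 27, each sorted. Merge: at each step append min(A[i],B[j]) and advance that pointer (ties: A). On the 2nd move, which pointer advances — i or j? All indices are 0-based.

j

i=0 j=0: A[i]=13>B[j]=0 take 0, j++
i=0 j=1: A[i]=13>B[j]=3 take 3, j++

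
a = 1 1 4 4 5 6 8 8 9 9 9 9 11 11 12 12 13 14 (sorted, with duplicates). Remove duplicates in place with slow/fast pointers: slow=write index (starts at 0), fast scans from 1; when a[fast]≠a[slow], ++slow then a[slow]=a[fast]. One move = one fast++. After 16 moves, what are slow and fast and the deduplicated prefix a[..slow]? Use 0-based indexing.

(s=0,f=1) a[fast]=1=a[slow] dup → fast++
(s=0,f=2) a[fast]=4≠a[slow]=1 write a[1]=4 → slow++,fast++
(s=1,f=3) a[fast]=4=a[slow] dup → fast++
(s=1,f=4) a[fast]=5≠a[slow]=4 write a[2]=5 → slow++,fast++
(s=2,f=5) a[fast]=6≠a[slow]=5 write a[3]=6 → slow++,fast++
(s=3,f=6) a[fast]=8≠a[slow]=6 write a[4]=8 → slow++,fast++
(s=4,f=7) a[fast]=8=a[slow] dup → fast++
(s=4,f=8) a[fast]=9≠a[slow]=8 write a[5]=9 → slow++,fast++
(s=5,f=9) a[fast]=9=a[slow] dup → fast++
(s=5,f=10) a[fast]=9=a[slow] dup → fast++
(s=5,f=11) a[fast]=9=a[slow] dup → fast++
(s=5,f=12) a[fast]=11≠a[slow]=9 write a[6]=11 → slow++,fast++
(s=6,f=13) a[fast]=11=a[slow] dup → fast++
(s=6,f=14) a[fast]=12≠a[slow]=11 write a[7]=12 → slow++,fast++
(s=7,f=15) a[fast]=12=a[slow] dup → fast++
(s=7,f=16) a[fast]=13≠a[slow]=12 write a[8]=13 → slow++,fast++

slow=8, fast=17, prefix=[1, 4, 5, 6, 8, 9, 11, 12, 13]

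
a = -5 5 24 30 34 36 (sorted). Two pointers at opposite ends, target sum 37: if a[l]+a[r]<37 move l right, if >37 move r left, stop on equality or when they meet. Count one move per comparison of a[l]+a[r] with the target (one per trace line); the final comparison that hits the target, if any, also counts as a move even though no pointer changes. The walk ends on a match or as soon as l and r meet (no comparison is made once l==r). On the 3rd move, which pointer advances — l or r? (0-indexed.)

[0,5] -5+36=31 <37 → l++
[1,5] 5+36=41 >37 → r--
[1,4] 5+34=39 >37 → r--

r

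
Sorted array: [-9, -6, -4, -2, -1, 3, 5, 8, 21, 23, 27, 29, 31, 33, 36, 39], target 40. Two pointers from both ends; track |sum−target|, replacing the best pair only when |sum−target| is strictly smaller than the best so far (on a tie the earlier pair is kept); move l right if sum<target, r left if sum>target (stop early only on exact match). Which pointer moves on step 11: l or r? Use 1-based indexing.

l

l=1 r=16: -9+39=30 d=10 *, l++
l=2 r=16: -6+39=33 d=7 *, l++
l=3 r=16: -4+39=35 d=5 *, l++
l=4 r=16: -2+39=37 d=3 *, l++
l=5 r=16: -1+39=38 d=2 *, l++
l=6 r=16: 3+39=42 d=2, r--
l=6 r=15: 3+36=39 d=1 *, l++
l=7 r=15: 5+36=41 d=1, r--
l=7 r=14: 5+33=38 d=2, l++
l=8 r=14: 8+33=41 d=1, r--
l=8 r=13: 8+31=39 d=1, l++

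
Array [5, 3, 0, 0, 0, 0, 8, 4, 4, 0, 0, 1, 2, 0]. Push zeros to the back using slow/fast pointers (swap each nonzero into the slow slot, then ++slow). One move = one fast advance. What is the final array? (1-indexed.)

(s=1,f=1) a[fast]=5≠0 swap→a[1]=5 → slow++,fast++
(s=2,f=2) a[fast]=3≠0 swap→a[2]=3 → slow++,fast++
(s=3,f=3) a[fast]=0 → fast++
(s=3,f=4) a[fast]=0 → fast++
(s=3,f=5) a[fast]=0 → fast++
(s=3,f=6) a[fast]=0 → fast++
(s=3,f=7) a[fast]=8≠0 swap→a[3]=8 → slow++,fast++
(s=4,f=8) a[fast]=4≠0 swap→a[4]=4 → slow++,fast++
(s=5,f=9) a[fast]=4≠0 swap→a[5]=4 → slow++,fast++
(s=6,f=10) a[fast]=0 → fast++
(s=6,f=11) a[fast]=0 → fast++
(s=6,f=12) a[fast]=1≠0 swap→a[6]=1 → slow++,fast++
(s=7,f=13) a[fast]=2≠0 swap→a[7]=2 → slow++,fast++
(s=8,f=14) a[fast]=0 → fast++

[5, 3, 8, 4, 4, 1, 2, 0, 0, 0, 0, 0, 0, 0]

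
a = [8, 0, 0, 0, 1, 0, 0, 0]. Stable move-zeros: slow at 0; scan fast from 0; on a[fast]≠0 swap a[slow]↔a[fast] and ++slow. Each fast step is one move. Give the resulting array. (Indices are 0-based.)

slow=0 fast=0: a[fast]=8≠0 swap→a[0]=8, slow++,fast++
slow=1 fast=1: a[fast]=0, fast++
slow=1 fast=2: a[fast]=0, fast++
slow=1 fast=3: a[fast]=0, fast++
slow=1 fast=4: a[fast]=1≠0 swap→a[1]=1, slow++,fast++
slow=2 fast=5: a[fast]=0, fast++
slow=2 fast=6: a[fast]=0, fast++
slow=2 fast=7: a[fast]=0, fast++

[8, 1, 0, 0, 0, 0, 0, 0]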